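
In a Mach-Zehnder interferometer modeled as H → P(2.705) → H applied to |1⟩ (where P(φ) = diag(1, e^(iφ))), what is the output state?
(0.9531 - 0.2114i)|0⟩ + (0.0469 + 0.2114i)|1⟩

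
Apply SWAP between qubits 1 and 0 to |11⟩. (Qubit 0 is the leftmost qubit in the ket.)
|11⟩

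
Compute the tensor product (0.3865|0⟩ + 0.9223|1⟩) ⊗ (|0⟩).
0.3865|00⟩ + 0.9223|10⟩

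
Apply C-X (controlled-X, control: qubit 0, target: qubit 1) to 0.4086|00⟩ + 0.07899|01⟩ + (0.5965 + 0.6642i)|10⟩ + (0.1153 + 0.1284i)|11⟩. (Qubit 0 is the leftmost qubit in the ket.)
0.4086|00⟩ + 0.07899|01⟩ + (0.1153 + 0.1284i)|10⟩ + (0.5965 + 0.6642i)|11⟩

C-X leaves the control-|0⟩ kets |00⟩, |01⟩ unchanged and applies X to qubit 1 on the control-|1⟩ pair (|10⟩, |11⟩).
X = [[0, 1], [1, 0]].
With a = amp(|10⟩) = (0.5965 + 0.6642i) and b = amp(|11⟩) = (0.1153 + 0.1284i):
new amp(|10⟩) = (1)·b = (0.1153 + 0.1284i)
new amp(|11⟩) = (1)·a = (0.5965 + 0.6642i)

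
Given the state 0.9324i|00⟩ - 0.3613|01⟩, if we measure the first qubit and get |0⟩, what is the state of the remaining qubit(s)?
0.9324i|0⟩ - 0.3613|1⟩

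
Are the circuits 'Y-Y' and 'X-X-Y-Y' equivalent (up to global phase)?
Yes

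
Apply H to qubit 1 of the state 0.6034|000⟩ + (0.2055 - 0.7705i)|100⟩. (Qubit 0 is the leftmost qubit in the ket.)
0.4267|000⟩ + 0.4267|010⟩ + (0.1453 - 0.5448i)|100⟩ + (0.1453 - 0.5448i)|110⟩

H on qubit 1 mixes each pair of kets that differ only in qubit 1: amplitudes (a, b) of (|…0…⟩, |…1…⟩) become ((a + b)/√2, (a − b)/√2). Kets absent from the input have amplitude 0.
(|000⟩, |010⟩): (a, b) = (0.6034, 0) → (0.4267, 0.4267)
(|100⟩, |110⟩): (a, b) = ((0.2055 - 0.7705i), 0) → ((0.1453 - 0.5448i), (0.1453 - 0.5448i))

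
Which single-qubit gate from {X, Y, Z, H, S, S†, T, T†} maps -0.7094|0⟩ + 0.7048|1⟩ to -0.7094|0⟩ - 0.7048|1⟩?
Z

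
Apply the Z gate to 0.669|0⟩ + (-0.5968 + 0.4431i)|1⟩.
0.669|0⟩ + (0.5968 - 0.4431i)|1⟩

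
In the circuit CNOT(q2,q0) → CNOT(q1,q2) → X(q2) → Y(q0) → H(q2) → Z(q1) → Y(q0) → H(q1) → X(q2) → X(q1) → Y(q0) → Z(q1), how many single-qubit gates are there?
10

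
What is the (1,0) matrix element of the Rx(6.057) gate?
-0.1129i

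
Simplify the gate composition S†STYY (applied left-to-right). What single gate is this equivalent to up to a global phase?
T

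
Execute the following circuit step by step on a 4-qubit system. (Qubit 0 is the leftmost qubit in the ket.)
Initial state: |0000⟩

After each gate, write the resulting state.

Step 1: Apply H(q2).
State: 1/√2|0000⟩ + 1/√2|0010⟩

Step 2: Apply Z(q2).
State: 1/√2|0000⟩ - 1/√2|0010⟩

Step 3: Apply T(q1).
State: 1/√2|0000⟩ - 1/√2|0010⟩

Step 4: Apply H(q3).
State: 1/2|0000⟩ + 1/2|0001⟩ - 1/2|0010⟩ - 1/2|0011⟩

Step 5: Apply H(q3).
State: 1/√2|0000⟩ - 1/√2|0010⟩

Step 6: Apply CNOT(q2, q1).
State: 1/√2|0000⟩ - 1/√2|0110⟩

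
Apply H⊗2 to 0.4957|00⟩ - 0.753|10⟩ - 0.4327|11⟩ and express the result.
-0.345|00⟩ + 0.0877|01⟩ + 0.8407|10⟩ + 0.408|11⟩

H⊗2 gives amp(|y⟩) = (1/2) Σ_x (−1)^(x·y) amp(|x⟩), where x·y is the number of positions in which both x and y have a 1.
|00⟩: (0.4957 - 0.753 - 0.4327)/2 = -0.345
|01⟩: (0.4957 - 0.753 + 0.4327)/2 = 0.0877
|10⟩: (0.4957 + 0.753 + 0.4327)/2 = 0.8407
|11⟩: (0.4957 + 0.753 - 0.4327)/2 = 0.408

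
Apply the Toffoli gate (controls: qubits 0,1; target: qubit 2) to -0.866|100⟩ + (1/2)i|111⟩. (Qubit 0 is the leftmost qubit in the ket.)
-0.866|100⟩ + (1/2)i|110⟩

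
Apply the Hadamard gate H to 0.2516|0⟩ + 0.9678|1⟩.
0.8622|0⟩ - 0.5064|1⟩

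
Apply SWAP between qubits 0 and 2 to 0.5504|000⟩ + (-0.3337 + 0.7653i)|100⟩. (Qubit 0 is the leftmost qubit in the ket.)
0.5504|000⟩ + (-0.3337 + 0.7653i)|001⟩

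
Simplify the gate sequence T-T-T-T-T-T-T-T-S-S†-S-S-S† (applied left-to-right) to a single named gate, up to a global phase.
S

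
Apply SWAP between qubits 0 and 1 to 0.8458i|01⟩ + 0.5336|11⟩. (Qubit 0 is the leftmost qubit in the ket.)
0.8458i|10⟩ + 0.5336|11⟩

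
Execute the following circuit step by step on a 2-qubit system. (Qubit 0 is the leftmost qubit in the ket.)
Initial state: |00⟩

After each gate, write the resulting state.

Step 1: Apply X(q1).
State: |01⟩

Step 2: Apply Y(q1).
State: -i|00⟩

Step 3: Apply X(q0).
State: -i|10⟩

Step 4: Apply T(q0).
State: (1/√2 - (1/√2)i)|10⟩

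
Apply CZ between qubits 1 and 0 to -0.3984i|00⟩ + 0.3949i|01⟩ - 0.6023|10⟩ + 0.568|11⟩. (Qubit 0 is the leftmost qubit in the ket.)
-0.3984i|00⟩ + 0.3949i|01⟩ - 0.6023|10⟩ - 0.568|11⟩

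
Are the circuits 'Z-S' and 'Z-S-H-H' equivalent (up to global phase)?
Yes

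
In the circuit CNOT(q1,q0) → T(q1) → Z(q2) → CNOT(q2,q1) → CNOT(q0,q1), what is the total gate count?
5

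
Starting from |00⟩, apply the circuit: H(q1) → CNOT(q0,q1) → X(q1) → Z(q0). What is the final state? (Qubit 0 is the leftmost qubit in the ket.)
1/√2|00⟩ + 1/√2|01⟩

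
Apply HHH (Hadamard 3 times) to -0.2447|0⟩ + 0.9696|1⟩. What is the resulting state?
0.5126|0⟩ - 0.8586|1⟩

H² = I, so H^3 = H: a single Hadamard. With (a, b) = (-0.2447, 0.9696), H gives ((a + b)/√2, (a − b)/√2) = (0.5126, -0.8586).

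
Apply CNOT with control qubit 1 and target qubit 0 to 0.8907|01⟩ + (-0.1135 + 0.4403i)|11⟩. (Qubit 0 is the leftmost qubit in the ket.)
(-0.1135 + 0.4403i)|01⟩ + 0.8907|11⟩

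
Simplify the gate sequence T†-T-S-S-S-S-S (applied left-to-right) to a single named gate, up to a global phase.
S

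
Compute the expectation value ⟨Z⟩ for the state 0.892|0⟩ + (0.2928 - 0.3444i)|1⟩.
0.5913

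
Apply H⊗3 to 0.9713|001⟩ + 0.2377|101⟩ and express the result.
0.4274|000⟩ - 0.4274|001⟩ + 0.4274|010⟩ - 0.4274|011⟩ + 0.2594|100⟩ - 0.2594|101⟩ + 0.2594|110⟩ - 0.2594|111⟩

H⊗3 gives amp(|y⟩) = (1/2√2) Σ_x (−1)^(x·y) amp(|x⟩), where x·y is the number of positions in which both x and y have a 1.
|000⟩: (0.9713 + 0.2377)/(2√2) = 0.4274
|001⟩: (-0.9713 - 0.2377)/(2√2) = -0.4274
|010⟩: (0.9713 + 0.2377)/(2√2) = 0.4274
|011⟩: (-0.9713 - 0.2377)/(2√2) = -0.4274
|100⟩: (0.9713 - 0.2377)/(2√2) = 0.2594
|101⟩: (-0.9713 + 0.2377)/(2√2) = -0.2594
|110⟩: (0.9713 - 0.2377)/(2√2) = 0.2594
|111⟩: (-0.9713 + 0.2377)/(2√2) = -0.2594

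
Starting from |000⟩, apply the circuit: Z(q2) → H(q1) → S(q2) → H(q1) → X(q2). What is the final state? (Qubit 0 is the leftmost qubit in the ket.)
|001⟩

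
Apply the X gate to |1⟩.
|0⟩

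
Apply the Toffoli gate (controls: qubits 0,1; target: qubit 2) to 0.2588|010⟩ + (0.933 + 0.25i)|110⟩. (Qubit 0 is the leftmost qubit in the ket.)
0.2588|010⟩ + (0.933 + 0.25i)|111⟩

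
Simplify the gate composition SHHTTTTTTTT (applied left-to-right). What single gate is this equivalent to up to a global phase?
S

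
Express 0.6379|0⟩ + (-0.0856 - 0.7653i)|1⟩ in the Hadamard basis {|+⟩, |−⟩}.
(0.3905 - 0.5411i)|+⟩ + (0.5116 + 0.5411i)|−⟩

With |ψ⟩ = α|0⟩ + β|1⟩, the Hadamard-basis coefficients are ⟨+|ψ⟩ = (α + β)/√2 and ⟨−|ψ⟩ = (α − β)/√2.
Here α = 0.6379, β = (-0.0856 - 0.7653i): (α + β)/√2 = (0.3905 - 0.5411i), (α − β)/√2 = (0.5116 + 0.5411i).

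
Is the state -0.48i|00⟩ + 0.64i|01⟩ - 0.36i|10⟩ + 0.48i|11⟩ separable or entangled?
Separable

Writing the state as a|00⟩ + b|01⟩ + c|10⟩ + d|11⟩, it is a product state iff ad − bc = 0.
Here (a, b, c, d) = (-0.48i, 0.64i, -0.36i, 0.48i): ad − bc = (-0.48i)(0.48i) − (0.64i)(-0.36i) = 0, so the state is separable.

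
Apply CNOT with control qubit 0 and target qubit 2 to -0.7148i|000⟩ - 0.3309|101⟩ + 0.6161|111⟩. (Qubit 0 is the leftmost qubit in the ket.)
-0.7148i|000⟩ - 0.3309|100⟩ + 0.6161|110⟩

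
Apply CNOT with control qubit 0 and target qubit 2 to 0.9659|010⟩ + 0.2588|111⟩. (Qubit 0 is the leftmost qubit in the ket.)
0.9659|010⟩ + 0.2588|110⟩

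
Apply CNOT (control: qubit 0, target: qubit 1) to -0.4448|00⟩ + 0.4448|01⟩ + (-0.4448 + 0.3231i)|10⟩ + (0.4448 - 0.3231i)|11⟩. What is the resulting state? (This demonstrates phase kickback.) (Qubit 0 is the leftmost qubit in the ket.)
-0.4448|00⟩ + 0.4448|01⟩ + (0.4448 - 0.3231i)|10⟩ + (-0.4448 + 0.3231i)|11⟩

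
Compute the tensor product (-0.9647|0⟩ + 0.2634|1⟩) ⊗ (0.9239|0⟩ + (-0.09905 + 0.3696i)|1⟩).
-0.8913|00⟩ + (0.09555 - 0.3566i)|01⟩ + 0.2434|10⟩ + (-0.02609 + 0.09735i)|11⟩

amp(|b₁b₂…⟩) = product of the factor amplitudes for bits b₁, b₂, …; only kets whose every factor amplitude is nonzero survive.
|00⟩: (-0.9647)(0.9239) = -0.8913
|01⟩: (-0.9647)(-0.09905 + 0.3696i) = (0.09555 - 0.3566i)
|10⟩: (0.2634)(0.9239) = 0.2434
|11⟩: (0.2634)(-0.09905 + 0.3696i) = (-0.02609 + 0.09735i)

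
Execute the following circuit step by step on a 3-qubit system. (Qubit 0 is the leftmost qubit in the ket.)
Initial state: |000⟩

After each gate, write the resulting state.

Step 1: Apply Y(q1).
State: i|010⟩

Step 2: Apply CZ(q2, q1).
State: i|010⟩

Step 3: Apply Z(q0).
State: i|010⟩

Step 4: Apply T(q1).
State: (-1/√2 + (1/√2)i)|010⟩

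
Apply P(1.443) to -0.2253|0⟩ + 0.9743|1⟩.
-0.2253|0⟩ + (0.1242 + 0.9664i)|1⟩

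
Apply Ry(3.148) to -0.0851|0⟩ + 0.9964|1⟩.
-0.9961|0⟩ - 0.08829|1⟩

Ry(3.148) = [[cos(θ/2), −sin(θ/2)], [sin(θ/2), cos(θ/2)]]; θ = 3.148, cos(θ/2) ≈ -0.00320367, sin(θ/2) ≈ 0.999995.
With a = amp(|0⟩) = -0.0851 and b = amp(|1⟩) = 0.9964:
new amp(|0⟩) = (-0.00320367)·a + (-0.999995)·b = -0.9961
new amp(|1⟩) = (0.999995)·a + (-0.00320367)·b = -0.08829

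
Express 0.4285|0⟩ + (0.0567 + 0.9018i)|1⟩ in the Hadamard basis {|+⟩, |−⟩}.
(0.3431 + 0.6377i)|+⟩ + (0.2629 - 0.6377i)|−⟩

With |ψ⟩ = α|0⟩ + β|1⟩, the Hadamard-basis coefficients are ⟨+|ψ⟩ = (α + β)/√2 and ⟨−|ψ⟩ = (α − β)/√2.
Here α = 0.4285, β = (0.0567 + 0.9018i): (α + β)/√2 = (0.3431 + 0.6377i), (α − β)/√2 = (0.2629 - 0.6377i).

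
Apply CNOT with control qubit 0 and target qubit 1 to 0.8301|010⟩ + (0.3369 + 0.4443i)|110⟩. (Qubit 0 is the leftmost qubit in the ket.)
0.8301|010⟩ + (0.3369 + 0.4443i)|100⟩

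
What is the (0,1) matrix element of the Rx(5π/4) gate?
-0.9239i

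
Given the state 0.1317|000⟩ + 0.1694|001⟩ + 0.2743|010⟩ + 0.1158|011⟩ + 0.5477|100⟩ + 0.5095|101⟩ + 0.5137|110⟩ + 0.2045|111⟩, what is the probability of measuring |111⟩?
0.04182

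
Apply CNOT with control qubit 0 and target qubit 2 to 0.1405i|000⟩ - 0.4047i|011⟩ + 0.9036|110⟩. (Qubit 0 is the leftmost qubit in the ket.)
0.1405i|000⟩ - 0.4047i|011⟩ + 0.9036|111⟩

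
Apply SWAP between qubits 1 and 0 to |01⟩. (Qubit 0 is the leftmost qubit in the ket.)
|10⟩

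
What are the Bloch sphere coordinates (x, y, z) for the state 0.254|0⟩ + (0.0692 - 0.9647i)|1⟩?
(0.03515, -0.4901, -0.8709)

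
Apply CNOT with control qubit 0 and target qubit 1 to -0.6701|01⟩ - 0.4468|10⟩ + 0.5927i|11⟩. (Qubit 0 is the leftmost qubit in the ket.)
-0.6701|01⟩ + 0.5927i|10⟩ - 0.4468|11⟩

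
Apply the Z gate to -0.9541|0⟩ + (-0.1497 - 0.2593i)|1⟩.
-0.9541|0⟩ + (0.1497 + 0.2593i)|1⟩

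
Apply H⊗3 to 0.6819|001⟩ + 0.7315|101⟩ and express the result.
0.4997|000⟩ - 0.4997|001⟩ + 0.4997|010⟩ - 0.4997|011⟩ - 0.01754|100⟩ + 0.01754|101⟩ - 0.01754|110⟩ + 0.01754|111⟩

H⊗3 gives amp(|y⟩) = (1/2√2) Σ_x (−1)^(x·y) amp(|x⟩), where x·y is the number of positions in which both x and y have a 1.
|000⟩: (0.6819 + 0.7315)/(2√2) = 0.4997
|001⟩: (-0.6819 - 0.7315)/(2√2) = -0.4997
|010⟩: (0.6819 + 0.7315)/(2√2) = 0.4997
|011⟩: (-0.6819 - 0.7315)/(2√2) = -0.4997
|100⟩: (0.6819 - 0.7315)/(2√2) = -0.01754
|101⟩: (-0.6819 + 0.7315)/(2√2) = 0.01754
|110⟩: (0.6819 - 0.7315)/(2√2) = -0.01754
|111⟩: (-0.6819 + 0.7315)/(2√2) = 0.01754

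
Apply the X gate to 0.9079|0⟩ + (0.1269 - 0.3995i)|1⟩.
(0.1269 - 0.3995i)|0⟩ + 0.9079|1⟩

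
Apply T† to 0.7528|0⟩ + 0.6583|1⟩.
0.7528|0⟩ + (0.4655 - 0.4655i)|1⟩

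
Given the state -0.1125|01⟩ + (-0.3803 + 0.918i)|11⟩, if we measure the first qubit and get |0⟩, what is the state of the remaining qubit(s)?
-|1⟩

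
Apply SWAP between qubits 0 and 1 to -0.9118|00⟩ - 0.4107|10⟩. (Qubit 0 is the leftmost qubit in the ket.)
-0.9118|00⟩ - 0.4107|01⟩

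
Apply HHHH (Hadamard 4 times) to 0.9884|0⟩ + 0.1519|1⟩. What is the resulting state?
0.9884|0⟩ + 0.1519|1⟩

H² = I, so an even number of Hadamards cancels: H^4 = I and the state is unchanged.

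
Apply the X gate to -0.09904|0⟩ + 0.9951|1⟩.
0.9951|0⟩ - 0.09904|1⟩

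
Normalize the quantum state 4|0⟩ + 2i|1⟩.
0.8944|0⟩ + (1/√5)i|1⟩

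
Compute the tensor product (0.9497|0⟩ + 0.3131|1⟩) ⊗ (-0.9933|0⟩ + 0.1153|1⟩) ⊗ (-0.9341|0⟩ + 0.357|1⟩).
0.8812|000⟩ - 0.3368|001⟩ - 0.1023|010⟩ + 0.03909|011⟩ + 0.2905|100⟩ - 0.111|101⟩ - 0.03372|110⟩ + 0.01289|111⟩

amp(|b₁b₂…⟩) = product of the factor amplitudes for bits b₁, b₂, …; only kets whose every factor amplitude is nonzero survive.
|000⟩: (0.9497)(-0.9933)(-0.9341) = 0.8812
|001⟩: (0.9497)(-0.9933)(0.357) = -0.3368
|010⟩: (0.9497)(0.1153)(-0.9341) = -0.1023
|011⟩: (0.9497)(0.1153)(0.357) = 0.03909
|100⟩: (0.3131)(-0.9933)(-0.9341) = 0.2905
|101⟩: (0.3131)(-0.9933)(0.357) = -0.111
|110⟩: (0.3131)(0.1153)(-0.9341) = -0.03372
|111⟩: (0.3131)(0.1153)(0.357) = 0.01289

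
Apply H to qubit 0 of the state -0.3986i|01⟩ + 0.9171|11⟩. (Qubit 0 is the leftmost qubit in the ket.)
(0.6485 - 0.2819i)|01⟩ + (-0.6485 - 0.2819i)|11⟩

H on qubit 0 mixes each pair of kets that differ only in qubit 0: amplitudes (a, b) of (|…0…⟩, |…1…⟩) become ((a + b)/√2, (a − b)/√2). Kets absent from the input have amplitude 0.
(|01⟩, |11⟩): (a, b) = (-0.3986i, 0.9171) → ((0.6485 - 0.2819i), (-0.6485 - 0.2819i))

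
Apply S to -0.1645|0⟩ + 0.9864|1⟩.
-0.1645|0⟩ + 0.9864i|1⟩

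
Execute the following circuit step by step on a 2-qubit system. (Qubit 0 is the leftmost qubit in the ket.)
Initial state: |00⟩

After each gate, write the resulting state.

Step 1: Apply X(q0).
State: |10⟩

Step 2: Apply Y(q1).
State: i|11⟩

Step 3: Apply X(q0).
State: i|01⟩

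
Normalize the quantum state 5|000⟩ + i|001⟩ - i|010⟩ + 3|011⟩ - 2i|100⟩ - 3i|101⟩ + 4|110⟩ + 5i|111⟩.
0.527|000⟩ + 0.1054i|001⟩ - 0.1054i|010⟩ + 0.3162|011⟩ - 0.2108i|100⟩ - 0.3162i|101⟩ + 0.4216|110⟩ + 0.527i|111⟩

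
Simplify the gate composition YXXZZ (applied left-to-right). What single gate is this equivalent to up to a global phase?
Y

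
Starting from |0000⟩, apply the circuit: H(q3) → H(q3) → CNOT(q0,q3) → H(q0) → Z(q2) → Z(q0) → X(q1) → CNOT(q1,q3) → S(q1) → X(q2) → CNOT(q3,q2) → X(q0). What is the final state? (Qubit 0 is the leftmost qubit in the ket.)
-(1/√2)i|0101⟩ + (1/√2)i|1101⟩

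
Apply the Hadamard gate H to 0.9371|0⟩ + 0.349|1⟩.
0.9094|0⟩ + 0.4158|1⟩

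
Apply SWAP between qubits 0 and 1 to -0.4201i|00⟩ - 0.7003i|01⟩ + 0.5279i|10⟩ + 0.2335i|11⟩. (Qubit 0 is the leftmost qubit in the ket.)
-0.4201i|00⟩ + 0.5279i|01⟩ - 0.7003i|10⟩ + 0.2335i|11⟩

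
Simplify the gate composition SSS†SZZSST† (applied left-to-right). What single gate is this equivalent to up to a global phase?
T†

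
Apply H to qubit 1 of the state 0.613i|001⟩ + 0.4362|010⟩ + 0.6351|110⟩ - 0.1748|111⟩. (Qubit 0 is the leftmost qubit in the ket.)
0.3084|000⟩ + 0.4335i|001⟩ - 0.3084|010⟩ + 0.4335i|011⟩ + 0.4491|100⟩ - 0.1236|101⟩ - 0.4491|110⟩ + 0.1236|111⟩

H on qubit 1 mixes each pair of kets that differ only in qubit 1: amplitudes (a, b) of (|…0…⟩, |…1…⟩) become ((a + b)/√2, (a − b)/√2). Kets absent from the input have amplitude 0.
(|000⟩, |010⟩): (a, b) = (0, 0.4362) → (0.3084, -0.3084)
(|001⟩, |011⟩): (a, b) = (0.613i, 0) → (0.4335i, 0.4335i)
(|100⟩, |110⟩): (a, b) = (0, 0.6351) → (0.4491, -0.4491)
(|101⟩, |111⟩): (a, b) = (0, -0.1748) → (-0.1236, 0.1236)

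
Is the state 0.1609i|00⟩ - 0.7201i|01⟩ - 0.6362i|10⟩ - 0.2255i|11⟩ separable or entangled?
Entangled

Writing the state as a|00⟩ + b|01⟩ + c|10⟩ + d|11⟩, it is a product state iff ad − bc = 0.
Here (a, b, c, d) = (0.1609i, -0.7201i, -0.6362i, -0.2255i): ad − bc = (0.1609i)(-0.2255i) − (-0.7201i)(-0.6362i) = 0.4944 ≠ 0, so the state is entangled.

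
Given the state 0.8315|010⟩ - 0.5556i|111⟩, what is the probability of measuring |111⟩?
0.3087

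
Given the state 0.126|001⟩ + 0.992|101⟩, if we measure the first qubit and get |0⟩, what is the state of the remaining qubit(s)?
|01⟩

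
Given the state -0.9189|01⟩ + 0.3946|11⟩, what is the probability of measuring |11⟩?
0.1557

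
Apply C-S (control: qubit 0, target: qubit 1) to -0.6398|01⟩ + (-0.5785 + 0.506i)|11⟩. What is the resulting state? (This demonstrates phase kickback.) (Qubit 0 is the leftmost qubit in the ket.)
-0.6398|01⟩ + (-0.506 - 0.5785i)|11⟩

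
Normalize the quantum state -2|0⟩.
-|0⟩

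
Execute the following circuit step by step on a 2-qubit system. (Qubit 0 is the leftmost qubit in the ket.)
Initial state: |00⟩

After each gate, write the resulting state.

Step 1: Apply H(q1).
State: 1/√2|00⟩ + 1/√2|01⟩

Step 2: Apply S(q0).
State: 1/√2|00⟩ + 1/√2|01⟩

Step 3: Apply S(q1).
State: 1/√2|00⟩ + (1/√2)i|01⟩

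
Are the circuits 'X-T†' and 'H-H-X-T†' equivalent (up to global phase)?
Yes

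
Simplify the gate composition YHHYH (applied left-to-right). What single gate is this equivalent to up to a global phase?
H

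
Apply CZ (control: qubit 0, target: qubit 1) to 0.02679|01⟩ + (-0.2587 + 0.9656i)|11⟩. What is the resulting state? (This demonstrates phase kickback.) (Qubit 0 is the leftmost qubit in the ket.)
0.02679|01⟩ + (0.2587 - 0.9656i)|11⟩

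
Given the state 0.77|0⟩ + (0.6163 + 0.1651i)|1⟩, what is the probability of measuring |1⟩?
0.4071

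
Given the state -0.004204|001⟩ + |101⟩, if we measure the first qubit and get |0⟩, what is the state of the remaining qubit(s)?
-|01⟩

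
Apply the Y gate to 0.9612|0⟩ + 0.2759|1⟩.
-0.2759i|0⟩ + 0.9612i|1⟩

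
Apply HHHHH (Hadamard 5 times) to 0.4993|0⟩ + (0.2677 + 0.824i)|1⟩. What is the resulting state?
(0.5424 + 0.5827i)|0⟩ + (0.1638 - 0.5827i)|1⟩

H² = I, so H^5 = H: a single Hadamard. With (a, b) = (0.4993, (0.2677 + 0.824i)), H gives ((a + b)/√2, (a − b)/√2) = ((0.5424 + 0.5827i), (0.1638 - 0.5827i)).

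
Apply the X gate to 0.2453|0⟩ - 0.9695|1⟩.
-0.9695|0⟩ + 0.2453|1⟩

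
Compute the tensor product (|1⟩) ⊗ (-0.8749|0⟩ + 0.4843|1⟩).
-0.8749|10⟩ + 0.4843|11⟩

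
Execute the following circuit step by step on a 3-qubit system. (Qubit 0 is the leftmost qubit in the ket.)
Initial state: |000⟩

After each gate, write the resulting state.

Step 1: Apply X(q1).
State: |010⟩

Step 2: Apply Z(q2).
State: |010⟩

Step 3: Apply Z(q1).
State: -|010⟩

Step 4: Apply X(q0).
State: -|110⟩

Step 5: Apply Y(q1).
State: i|100⟩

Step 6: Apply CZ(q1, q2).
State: i|100⟩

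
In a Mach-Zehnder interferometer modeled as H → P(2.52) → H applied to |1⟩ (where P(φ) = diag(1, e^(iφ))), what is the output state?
(0.9065 - 0.2912i)|0⟩ + (0.09352 + 0.2912i)|1⟩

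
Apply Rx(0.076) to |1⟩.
-0.03799i|0⟩ + 0.9993|1⟩

Rx(0.076) = [[cos(θ/2), −i·sin(θ/2)], [−i·sin(θ/2), cos(θ/2)]]; θ = 0.076, cos(θ/2) ≈ 0.999278, sin(θ/2) ≈ 0.0379909.
With a = amp(|0⟩) = 0 and b = amp(|1⟩) = 1:
new amp(|0⟩) = (0.999278)·a + (-0.0379909i)·b = -0.03799i
new amp(|1⟩) = (-0.0379909i)·a + (0.999278)·b = 0.9993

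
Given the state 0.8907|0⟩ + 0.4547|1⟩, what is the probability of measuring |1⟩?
0.2068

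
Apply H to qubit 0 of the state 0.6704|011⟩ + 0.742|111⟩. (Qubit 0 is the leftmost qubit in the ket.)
0.9987|011⟩ - 0.05063|111⟩

H on qubit 0 mixes each pair of kets that differ only in qubit 0: amplitudes (a, b) of (|…0…⟩, |…1…⟩) become ((a + b)/√2, (a − b)/√2). Kets absent from the input have amplitude 0.
(|011⟩, |111⟩): (a, b) = (0.6704, 0.742) → (0.9987, -0.05063)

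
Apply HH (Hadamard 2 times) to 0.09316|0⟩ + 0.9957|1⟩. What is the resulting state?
0.09316|0⟩ + 0.9957|1⟩

H² = I, so an even number of Hadamards cancels: H^2 = I and the state is unchanged.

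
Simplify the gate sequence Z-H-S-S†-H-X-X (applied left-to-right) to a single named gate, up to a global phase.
Z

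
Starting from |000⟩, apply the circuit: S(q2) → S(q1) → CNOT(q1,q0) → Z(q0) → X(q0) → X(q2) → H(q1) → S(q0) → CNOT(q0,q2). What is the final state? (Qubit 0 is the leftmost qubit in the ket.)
(1/√2)i|100⟩ + (1/√2)i|110⟩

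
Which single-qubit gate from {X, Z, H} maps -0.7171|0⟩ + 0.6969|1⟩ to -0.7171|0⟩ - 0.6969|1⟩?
Z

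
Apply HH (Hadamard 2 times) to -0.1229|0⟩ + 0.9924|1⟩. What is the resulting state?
-0.1229|0⟩ + 0.9924|1⟩

H² = I, so an even number of Hadamards cancels: H^2 = I and the state is unchanged.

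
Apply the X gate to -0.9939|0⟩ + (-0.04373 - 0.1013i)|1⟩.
(-0.04373 - 0.1013i)|0⟩ - 0.9939|1⟩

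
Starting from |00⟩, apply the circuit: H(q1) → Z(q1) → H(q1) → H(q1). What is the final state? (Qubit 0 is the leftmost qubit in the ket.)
1/√2|00⟩ - 1/√2|01⟩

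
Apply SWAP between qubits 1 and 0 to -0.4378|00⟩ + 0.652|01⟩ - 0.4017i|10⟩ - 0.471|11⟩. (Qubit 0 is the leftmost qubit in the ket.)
-0.4378|00⟩ - 0.4017i|01⟩ + 0.652|10⟩ - 0.471|11⟩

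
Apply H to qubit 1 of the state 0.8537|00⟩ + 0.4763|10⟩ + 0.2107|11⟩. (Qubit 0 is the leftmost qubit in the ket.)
0.6037|00⟩ + 0.6037|01⟩ + 0.4858|10⟩ + 0.1878|11⟩

H on qubit 1 mixes each pair of kets that differ only in qubit 1: amplitudes (a, b) of (|…0…⟩, |…1…⟩) become ((a + b)/√2, (a − b)/√2). Kets absent from the input have amplitude 0.
(|00⟩, |01⟩): (a, b) = (0.8537, 0) → (0.6037, 0.6037)
(|10⟩, |11⟩): (a, b) = (0.4763, 0.2107) → (0.4858, 0.1878)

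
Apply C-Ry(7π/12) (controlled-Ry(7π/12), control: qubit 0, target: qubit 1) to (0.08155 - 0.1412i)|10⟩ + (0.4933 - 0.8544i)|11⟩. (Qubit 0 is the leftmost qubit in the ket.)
(-0.3417 + 0.5919i)|10⟩ + (0.365 - 0.6321i)|11⟩

C-Ry(7π/12) leaves the control-|0⟩ kets |00⟩, |01⟩ unchanged and applies Ry(7π/12) to qubit 1 on the control-|1⟩ pair (|10⟩, |11⟩).
Ry(7π/12) = [[cos(θ/2), −sin(θ/2)], [sin(θ/2), cos(θ/2)]]; θ = 7π/12, cos(θ/2) ≈ 0.608761, sin(θ/2) ≈ 0.793353.
With a = amp(|10⟩) = (0.08155 - 0.1412i) and b = amp(|11⟩) = (0.4933 - 0.8544i):
new amp(|10⟩) = (0.608761)·a + (-0.793353)·b = (-0.3417 + 0.5919i)
new amp(|11⟩) = (0.793353)·a + (0.608761)·b = (0.365 - 0.6321i)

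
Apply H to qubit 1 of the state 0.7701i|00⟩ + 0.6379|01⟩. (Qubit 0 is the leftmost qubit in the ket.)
(0.4511 + 0.5445i)|00⟩ + (-0.4511 + 0.5445i)|01⟩

H on qubit 1 mixes each pair of kets that differ only in qubit 1: amplitudes (a, b) of (|…0…⟩, |…1…⟩) become ((a + b)/√2, (a − b)/√2). Kets absent from the input have amplitude 0.
(|00⟩, |01⟩): (a, b) = (0.7701i, 0.6379) → ((0.4511 + 0.5445i), (-0.4511 + 0.5445i))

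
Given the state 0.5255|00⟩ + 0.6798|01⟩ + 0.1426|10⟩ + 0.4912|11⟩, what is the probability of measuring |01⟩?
0.4621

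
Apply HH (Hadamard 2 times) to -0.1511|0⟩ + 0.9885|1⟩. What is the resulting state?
-0.1511|0⟩ + 0.9885|1⟩

H² = I, so an even number of Hadamards cancels: H^2 = I and the state is unchanged.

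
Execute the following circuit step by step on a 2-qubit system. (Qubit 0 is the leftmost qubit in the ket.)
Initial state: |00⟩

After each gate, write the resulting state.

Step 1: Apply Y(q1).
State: i|01⟩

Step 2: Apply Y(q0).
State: -|11⟩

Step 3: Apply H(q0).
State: -1/√2|01⟩ + 1/√2|11⟩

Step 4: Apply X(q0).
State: 1/√2|01⟩ - 1/√2|11⟩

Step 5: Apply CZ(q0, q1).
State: 1/√2|01⟩ + 1/√2|11⟩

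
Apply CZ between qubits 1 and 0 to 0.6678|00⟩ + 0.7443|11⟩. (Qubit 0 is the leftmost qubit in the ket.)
0.6678|00⟩ - 0.7443|11⟩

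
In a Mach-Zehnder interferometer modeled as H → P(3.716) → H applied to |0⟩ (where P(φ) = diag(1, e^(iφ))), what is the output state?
(0.08024 - 0.2717i)|0⟩ + (0.9198 + 0.2717i)|1⟩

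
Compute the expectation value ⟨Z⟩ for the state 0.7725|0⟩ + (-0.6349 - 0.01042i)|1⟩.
0.1935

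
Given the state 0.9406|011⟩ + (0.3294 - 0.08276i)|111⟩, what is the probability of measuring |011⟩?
0.8847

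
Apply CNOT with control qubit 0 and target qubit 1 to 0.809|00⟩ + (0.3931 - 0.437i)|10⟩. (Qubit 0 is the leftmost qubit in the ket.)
0.809|00⟩ + (0.3931 - 0.437i)|11⟩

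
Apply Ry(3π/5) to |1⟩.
-0.809|0⟩ + 0.5878|1⟩

Ry(3π/5) = [[cos(θ/2), −sin(θ/2)], [sin(θ/2), cos(θ/2)]]; θ = 3π/5, cos(θ/2) ≈ 0.587785, sin(θ/2) ≈ 0.809017.
With a = amp(|0⟩) = 0 and b = amp(|1⟩) = 1:
new amp(|0⟩) = (0.587785)·a + (-0.809017)·b = -0.809
new amp(|1⟩) = (0.809017)·a + (0.587785)·b = 0.5878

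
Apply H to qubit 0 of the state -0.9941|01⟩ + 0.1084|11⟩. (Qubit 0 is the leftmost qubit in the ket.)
-0.6263|01⟩ - 0.7796|11⟩

H on qubit 0 mixes each pair of kets that differ only in qubit 0: amplitudes (a, b) of (|…0…⟩, |…1…⟩) become ((a + b)/√2, (a − b)/√2). Kets absent from the input have amplitude 0.
(|01⟩, |11⟩): (a, b) = (-0.9941, 0.1084) → (-0.6263, -0.7796)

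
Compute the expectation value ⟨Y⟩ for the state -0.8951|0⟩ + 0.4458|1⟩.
0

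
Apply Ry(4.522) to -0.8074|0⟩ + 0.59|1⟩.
0.05911|0⟩ - 0.9982|1⟩

Ry(4.522) = [[cos(θ/2), −sin(θ/2)], [sin(θ/2), cos(θ/2)]]; θ = 4.522, cos(θ/2) ≈ -0.636694, sin(θ/2) ≈ 0.771116.
With a = amp(|0⟩) = -0.8074 and b = amp(|1⟩) = 0.59:
new amp(|0⟩) = (-0.636694)·a + (-0.771116)·b = 0.05911
new amp(|1⟩) = (0.771116)·a + (-0.636694)·b = -0.9982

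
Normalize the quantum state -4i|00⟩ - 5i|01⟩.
-0.6247i|00⟩ - 0.7809i|01⟩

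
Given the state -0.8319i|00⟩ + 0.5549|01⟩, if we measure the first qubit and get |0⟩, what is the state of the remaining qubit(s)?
-0.8319i|0⟩ + 0.5549|1⟩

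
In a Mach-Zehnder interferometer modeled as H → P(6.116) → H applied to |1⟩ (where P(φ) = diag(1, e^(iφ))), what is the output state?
(0.006971 + 0.0832i)|0⟩ + (0.993 - 0.0832i)|1⟩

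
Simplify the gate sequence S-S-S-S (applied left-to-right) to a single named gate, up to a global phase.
I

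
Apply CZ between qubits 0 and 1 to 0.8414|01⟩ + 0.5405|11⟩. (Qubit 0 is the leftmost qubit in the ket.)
0.8414|01⟩ - 0.5405|11⟩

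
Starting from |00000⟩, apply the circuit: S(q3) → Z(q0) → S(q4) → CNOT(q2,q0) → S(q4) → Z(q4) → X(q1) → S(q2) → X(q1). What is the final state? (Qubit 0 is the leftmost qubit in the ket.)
|00000⟩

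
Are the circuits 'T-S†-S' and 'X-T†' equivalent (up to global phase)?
No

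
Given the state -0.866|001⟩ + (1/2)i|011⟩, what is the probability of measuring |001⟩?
0.75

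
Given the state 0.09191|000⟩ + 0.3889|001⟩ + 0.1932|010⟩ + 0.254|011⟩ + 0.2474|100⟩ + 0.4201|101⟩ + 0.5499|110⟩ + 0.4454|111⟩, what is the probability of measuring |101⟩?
0.1765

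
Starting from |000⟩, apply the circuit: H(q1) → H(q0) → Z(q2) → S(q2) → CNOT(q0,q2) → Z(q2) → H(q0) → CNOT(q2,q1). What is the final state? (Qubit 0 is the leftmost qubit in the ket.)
1/√8|000⟩ - 1/√8|001⟩ + 1/√8|010⟩ - 1/√8|011⟩ + 1/√8|100⟩ + 1/√8|101⟩ + 1/√8|110⟩ + 1/√8|111⟩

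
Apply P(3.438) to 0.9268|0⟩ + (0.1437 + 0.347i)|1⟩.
0.9268|0⟩ + (-0.03608 - 0.3738i)|1⟩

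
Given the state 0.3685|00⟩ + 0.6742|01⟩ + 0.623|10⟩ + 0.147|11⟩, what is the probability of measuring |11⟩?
0.02161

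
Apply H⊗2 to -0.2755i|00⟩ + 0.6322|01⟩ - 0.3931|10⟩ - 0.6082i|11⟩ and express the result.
(0.1196 - 0.4419i)|00⟩ + (-0.5127 + 0.1664i)|01⟩ + (0.5127 + 0.1664i)|10⟩ + (-0.1196 - 0.4419i)|11⟩

H⊗2 gives amp(|y⟩) = (1/2) Σ_x (−1)^(x·y) amp(|x⟩), where x·y is the number of positions in which both x and y have a 1.
|00⟩: (-0.2755i + 0.6322 - 0.3931 - 0.6082i)/2 = (0.1196 - 0.4419i)
|01⟩: (-0.2755i - 0.6322 - 0.3931 + 0.6082i)/2 = (-0.5127 + 0.1664i)
|10⟩: (-0.2755i + 0.6322 + 0.3931 + 0.6082i)/2 = (0.5127 + 0.1664i)
|11⟩: (-0.2755i - 0.6322 + 0.3931 - 0.6082i)/2 = (-0.1196 - 0.4419i)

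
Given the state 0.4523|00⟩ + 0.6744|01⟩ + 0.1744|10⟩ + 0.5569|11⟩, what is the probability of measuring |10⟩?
0.03042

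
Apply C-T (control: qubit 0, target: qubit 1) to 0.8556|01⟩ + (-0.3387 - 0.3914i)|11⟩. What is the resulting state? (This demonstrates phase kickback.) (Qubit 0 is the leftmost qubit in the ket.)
0.8556|01⟩ + (0.03726 - 0.5163i)|11⟩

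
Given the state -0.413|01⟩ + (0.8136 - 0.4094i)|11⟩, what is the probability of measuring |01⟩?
0.1706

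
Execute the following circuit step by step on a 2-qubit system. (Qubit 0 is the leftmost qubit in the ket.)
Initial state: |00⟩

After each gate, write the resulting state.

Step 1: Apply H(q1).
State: 1/√2|00⟩ + 1/√2|01⟩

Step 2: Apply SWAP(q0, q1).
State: 1/√2|00⟩ + 1/√2|10⟩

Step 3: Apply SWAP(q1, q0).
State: 1/√2|00⟩ + 1/√2|01⟩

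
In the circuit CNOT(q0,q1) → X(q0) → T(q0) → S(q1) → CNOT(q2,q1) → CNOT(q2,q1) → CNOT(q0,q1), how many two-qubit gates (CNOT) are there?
4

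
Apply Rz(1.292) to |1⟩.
(0.7985 + 0.602i)|1⟩

Rz(1.292) = [[e^(−iθ/2), 0], [0, e^(iθ/2)]] with e^(±iθ/2) = cos(θ/2) ± i·sin(θ/2); θ = 1.292, cos(θ/2) ≈ 0.798498, sin(θ/2) ≈ 0.601997.
With a = amp(|0⟩) = 0 and b = amp(|1⟩) = 1:
new amp(|0⟩) = (0.798498 - 0.601997i)·a = 0
new amp(|1⟩) = (0.798498 + 0.601997i)·b = (0.7985 + 0.602i)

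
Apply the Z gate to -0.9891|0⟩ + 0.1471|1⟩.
-0.9891|0⟩ - 0.1471|1⟩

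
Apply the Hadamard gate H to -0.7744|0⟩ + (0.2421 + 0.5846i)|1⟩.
(-0.3764 + 0.4134i)|0⟩ + (-0.7188 - 0.4134i)|1⟩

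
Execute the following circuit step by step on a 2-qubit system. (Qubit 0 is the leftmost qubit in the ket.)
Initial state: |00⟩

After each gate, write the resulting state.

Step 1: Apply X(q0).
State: |10⟩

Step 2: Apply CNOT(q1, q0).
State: |10⟩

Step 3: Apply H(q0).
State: 1/√2|00⟩ - 1/√2|10⟩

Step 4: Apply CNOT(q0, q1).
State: 1/√2|00⟩ - 1/√2|11⟩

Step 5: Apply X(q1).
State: 1/√2|01⟩ - 1/√2|10⟩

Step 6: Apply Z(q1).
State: -1/√2|01⟩ - 1/√2|10⟩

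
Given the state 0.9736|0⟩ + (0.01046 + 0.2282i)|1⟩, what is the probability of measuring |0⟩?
0.9479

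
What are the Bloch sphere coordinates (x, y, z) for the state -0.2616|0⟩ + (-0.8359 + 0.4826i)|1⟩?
(0.4373, -0.2525, -0.8632)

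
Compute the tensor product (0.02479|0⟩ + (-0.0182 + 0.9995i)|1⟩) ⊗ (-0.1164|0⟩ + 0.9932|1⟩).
-0.002886|00⟩ + 0.02462|01⟩ + (0.002118 - 0.1163i)|10⟩ + (-0.01808 + 0.9927i)|11⟩

amp(|b₁b₂…⟩) = product of the factor amplitudes for bits b₁, b₂, …; only kets whose every factor amplitude is nonzero survive.
|00⟩: (0.02479)(-0.1164) = -0.002886
|01⟩: (0.02479)(0.9932) = 0.02462
|10⟩: (-0.0182 + 0.9995i)(-0.1164) = (0.002118 - 0.1163i)
|11⟩: (-0.0182 + 0.9995i)(0.9932) = (-0.01808 + 0.9927i)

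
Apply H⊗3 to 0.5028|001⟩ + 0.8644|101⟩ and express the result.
0.4834|000⟩ - 0.4834|001⟩ + 0.4834|010⟩ - 0.4834|011⟩ - 0.1278|100⟩ + 0.1278|101⟩ - 0.1278|110⟩ + 0.1278|111⟩

H⊗3 gives amp(|y⟩) = (1/2√2) Σ_x (−1)^(x·y) amp(|x⟩), where x·y is the number of positions in which both x and y have a 1.
|000⟩: (0.5028 + 0.8644)/(2√2) = 0.4834
|001⟩: (-0.5028 - 0.8644)/(2√2) = -0.4834
|010⟩: (0.5028 + 0.8644)/(2√2) = 0.4834
|011⟩: (-0.5028 - 0.8644)/(2√2) = -0.4834
|100⟩: (0.5028 - 0.8644)/(2√2) = -0.1278
|101⟩: (-0.5028 + 0.8644)/(2√2) = 0.1278
|110⟩: (0.5028 - 0.8644)/(2√2) = -0.1278
|111⟩: (-0.5028 + 0.8644)/(2√2) = 0.1278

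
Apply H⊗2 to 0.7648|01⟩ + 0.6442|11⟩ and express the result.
0.7045|00⟩ - 0.7045|01⟩ + 0.0603|10⟩ - 0.0603|11⟩

H⊗2 gives amp(|y⟩) = (1/2) Σ_x (−1)^(x·y) amp(|x⟩), where x·y is the number of positions in which both x and y have a 1.
|00⟩: (0.7648 + 0.6442)/2 = 0.7045
|01⟩: (-0.7648 - 0.6442)/2 = -0.7045
|10⟩: (0.7648 - 0.6442)/2 = 0.0603
|11⟩: (-0.7648 + 0.6442)/2 = -0.0603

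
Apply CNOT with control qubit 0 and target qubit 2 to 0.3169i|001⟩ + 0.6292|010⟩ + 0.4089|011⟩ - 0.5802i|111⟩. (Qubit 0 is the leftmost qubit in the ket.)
0.3169i|001⟩ + 0.6292|010⟩ + 0.4089|011⟩ - 0.5802i|110⟩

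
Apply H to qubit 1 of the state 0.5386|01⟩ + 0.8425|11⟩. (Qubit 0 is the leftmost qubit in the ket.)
0.3808|00⟩ - 0.3808|01⟩ + 0.5957|10⟩ - 0.5957|11⟩

H on qubit 1 mixes each pair of kets that differ only in qubit 1: amplitudes (a, b) of (|…0…⟩, |…1…⟩) become ((a + b)/√2, (a − b)/√2). Kets absent from the input have amplitude 0.
(|00⟩, |01⟩): (a, b) = (0, 0.5386) → (0.3808, -0.3808)
(|10⟩, |11⟩): (a, b) = (0, 0.8425) → (0.5957, -0.5957)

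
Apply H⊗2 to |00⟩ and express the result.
1/2|00⟩ + 1/2|01⟩ + 1/2|10⟩ + 1/2|11⟩

H⊗2 gives amp(|y⟩) = (1/2) Σ_x (−1)^(x·y) amp(|x⟩), where x·y is the number of positions in which both x and y have a 1.
|00⟩: (1)/2 = 1/2
|01⟩: (1)/2 = 1/2
|10⟩: (1)/2 = 1/2
|11⟩: (1)/2 = 1/2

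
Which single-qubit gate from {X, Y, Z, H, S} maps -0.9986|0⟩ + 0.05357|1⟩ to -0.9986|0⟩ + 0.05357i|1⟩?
S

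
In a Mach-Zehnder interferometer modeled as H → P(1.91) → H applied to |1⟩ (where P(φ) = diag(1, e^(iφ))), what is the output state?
(0.6664 - 0.4715i)|0⟩ + (0.3336 + 0.4715i)|1⟩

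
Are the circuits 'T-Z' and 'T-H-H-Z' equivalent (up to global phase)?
Yes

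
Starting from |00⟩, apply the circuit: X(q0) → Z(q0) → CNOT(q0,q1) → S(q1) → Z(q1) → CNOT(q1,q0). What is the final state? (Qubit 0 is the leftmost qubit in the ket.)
i|01⟩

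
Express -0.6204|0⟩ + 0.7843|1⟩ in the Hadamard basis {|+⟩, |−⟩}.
0.1159|+⟩ - 0.9933|−⟩

With |ψ⟩ = α|0⟩ + β|1⟩, the Hadamard-basis coefficients are ⟨+|ψ⟩ = (α + β)/√2 and ⟨−|ψ⟩ = (α − β)/√2.
Here α = -0.6204, β = 0.7843: (α + β)/√2 = 0.1159, (α − β)/√2 = -0.9933.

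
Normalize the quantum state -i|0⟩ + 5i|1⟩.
-0.1961i|0⟩ + 0.9806i|1⟩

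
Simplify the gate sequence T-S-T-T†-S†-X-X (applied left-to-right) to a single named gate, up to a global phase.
T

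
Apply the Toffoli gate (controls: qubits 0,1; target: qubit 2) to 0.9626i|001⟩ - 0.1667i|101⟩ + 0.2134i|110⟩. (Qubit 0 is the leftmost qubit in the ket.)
0.9626i|001⟩ - 0.1667i|101⟩ + 0.2134i|111⟩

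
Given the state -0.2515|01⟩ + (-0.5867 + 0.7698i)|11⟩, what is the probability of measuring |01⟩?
0.06325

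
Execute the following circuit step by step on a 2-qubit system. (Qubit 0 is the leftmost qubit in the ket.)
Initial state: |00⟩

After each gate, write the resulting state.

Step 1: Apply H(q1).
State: 1/√2|00⟩ + 1/√2|01⟩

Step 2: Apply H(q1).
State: |00⟩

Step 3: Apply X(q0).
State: |10⟩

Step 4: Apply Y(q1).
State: i|11⟩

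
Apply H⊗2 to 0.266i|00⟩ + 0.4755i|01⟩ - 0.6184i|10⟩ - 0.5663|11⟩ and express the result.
(-0.2832 + 0.06155i)|00⟩ + (0.2832 - 0.414i)|01⟩ + (0.2832 + 0.68i)|10⟩ + (-0.2832 + 0.2045i)|11⟩

H⊗2 gives amp(|y⟩) = (1/2) Σ_x (−1)^(x·y) amp(|x⟩), where x·y is the number of positions in which both x and y have a 1.
|00⟩: (0.266i + 0.4755i - 0.6184i - 0.5663)/2 = (-0.2832 + 0.06155i)
|01⟩: (0.266i - 0.4755i - 0.6184i + 0.5663)/2 = (0.2832 - 0.414i)
|10⟩: (0.266i + 0.4755i + 0.6184i + 0.5663)/2 = (0.2832 + 0.68i)
|11⟩: (0.266i - 0.4755i + 0.6184i - 0.5663)/2 = (-0.2832 + 0.2045i)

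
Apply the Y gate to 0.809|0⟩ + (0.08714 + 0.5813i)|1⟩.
(0.5813 - 0.08714i)|0⟩ + 0.809i|1⟩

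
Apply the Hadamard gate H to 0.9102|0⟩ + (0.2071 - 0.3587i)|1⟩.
(0.7901 - 0.2536i)|0⟩ + (0.4972 + 0.2536i)|1⟩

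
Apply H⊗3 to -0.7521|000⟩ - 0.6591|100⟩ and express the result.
-0.4989|000⟩ - 0.4989|001⟩ - 0.4989|010⟩ - 0.4989|011⟩ - 0.03288|100⟩ - 0.03288|101⟩ - 0.03288|110⟩ - 0.03288|111⟩

H⊗3 gives amp(|y⟩) = (1/2√2) Σ_x (−1)^(x·y) amp(|x⟩), where x·y is the number of positions in which both x and y have a 1.
|000⟩: (-0.7521 - 0.6591)/(2√2) = -0.4989
|001⟩: (-0.7521 - 0.6591)/(2√2) = -0.4989
|010⟩: (-0.7521 - 0.6591)/(2√2) = -0.4989
|011⟩: (-0.7521 - 0.6591)/(2√2) = -0.4989
|100⟩: (-0.7521 + 0.6591)/(2√2) = -0.03288
|101⟩: (-0.7521 + 0.6591)/(2√2) = -0.03288
|110⟩: (-0.7521 + 0.6591)/(2√2) = -0.03288
|111⟩: (-0.7521 + 0.6591)/(2√2) = -0.03288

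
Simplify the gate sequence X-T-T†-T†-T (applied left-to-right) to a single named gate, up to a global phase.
X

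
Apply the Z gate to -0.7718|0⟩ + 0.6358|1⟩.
-0.7718|0⟩ - 0.6358|1⟩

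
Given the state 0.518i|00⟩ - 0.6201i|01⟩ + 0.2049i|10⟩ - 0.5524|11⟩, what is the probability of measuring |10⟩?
0.04198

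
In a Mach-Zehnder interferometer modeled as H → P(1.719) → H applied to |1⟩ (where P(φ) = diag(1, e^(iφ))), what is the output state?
(0.5738 - 0.4945i)|0⟩ + (0.4262 + 0.4945i)|1⟩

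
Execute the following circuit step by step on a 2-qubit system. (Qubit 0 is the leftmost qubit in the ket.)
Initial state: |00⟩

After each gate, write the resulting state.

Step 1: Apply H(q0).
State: 1/√2|00⟩ + 1/√2|10⟩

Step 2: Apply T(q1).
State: 1/√2|00⟩ + 1/√2|10⟩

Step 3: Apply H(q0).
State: |00⟩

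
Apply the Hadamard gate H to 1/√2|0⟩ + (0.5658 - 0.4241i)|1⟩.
(0.9001 - 0.2999i)|0⟩ + (0.09992 + 0.2999i)|1⟩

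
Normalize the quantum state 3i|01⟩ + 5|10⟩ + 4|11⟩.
0.4243i|01⟩ + 1/√2|10⟩ + 0.5657|11⟩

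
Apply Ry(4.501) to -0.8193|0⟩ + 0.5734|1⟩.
0.06901|0⟩ - 0.9976|1⟩

Ry(4.501) = [[cos(θ/2), −sin(θ/2)], [sin(θ/2), cos(θ/2)]]; θ = 4.501, cos(θ/2) ≈ -0.628563, sin(θ/2) ≈ 0.777759.
With a = amp(|0⟩) = -0.8193 and b = amp(|1⟩) = 0.5734:
new amp(|0⟩) = (-0.628563)·a + (-0.777759)·b = 0.06901
new amp(|1⟩) = (0.777759)·a + (-0.628563)·b = -0.9976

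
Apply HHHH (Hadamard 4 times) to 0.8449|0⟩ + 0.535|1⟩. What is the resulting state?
0.8449|0⟩ + 0.535|1⟩

H² = I, so an even number of Hadamards cancels: H^4 = I and the state is unchanged.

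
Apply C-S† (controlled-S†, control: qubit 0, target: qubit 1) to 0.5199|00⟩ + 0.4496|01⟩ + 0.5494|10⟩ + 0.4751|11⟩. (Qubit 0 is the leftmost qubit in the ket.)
0.5199|00⟩ + 0.4496|01⟩ + 0.5494|10⟩ - 0.4751i|11⟩

C-S† leaves the control-|0⟩ kets |00⟩, |01⟩ unchanged and applies S† to qubit 1 on the control-|1⟩ pair (|10⟩, |11⟩).
S† = [[1, 0], [0, -i]].
With a = amp(|10⟩) = 0.5494 and b = amp(|11⟩) = 0.4751:
new amp(|10⟩) = (1)·a = 0.5494
new amp(|11⟩) = (-i)·b = -0.4751i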